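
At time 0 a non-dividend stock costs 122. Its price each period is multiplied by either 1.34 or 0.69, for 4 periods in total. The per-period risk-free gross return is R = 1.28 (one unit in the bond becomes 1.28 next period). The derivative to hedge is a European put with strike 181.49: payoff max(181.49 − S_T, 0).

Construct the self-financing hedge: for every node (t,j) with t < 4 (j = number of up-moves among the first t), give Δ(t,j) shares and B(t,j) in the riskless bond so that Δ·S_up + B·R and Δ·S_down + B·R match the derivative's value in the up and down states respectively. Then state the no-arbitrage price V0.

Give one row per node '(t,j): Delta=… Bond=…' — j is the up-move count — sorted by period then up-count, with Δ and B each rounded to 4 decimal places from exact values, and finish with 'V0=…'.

Under the risk-neutral measure, an up-move has probability p* = (R−d)/(u−d) = 0.9077 and values discount at R = 1.28.
Terminal values V(4,·): V(4,0)=153.8361, V(4,1)=127.7853, V(4,2)=77.1940, V(4,3)=0.0000, V(4,4)=0.0000
Node (3,0) S=40.0781: V=(p*·127.7853+(1−p*)·153.8361)/1.28=101.7110; Δ=(127.7853−153.8361)/(53.7047−27.6539)=-1.0000; B=V−Δ·S=141.7891
Node (3,1) S=77.8328: V=(p*·77.1940+(1−p*)·127.7853)/1.28=63.9562; Δ=(77.1940−127.7853)/(104.2960−53.7047)=-1.0000; B=V−Δ·S=141.7891
Node (3,2) S=151.1536: V=(p*·0.0000+(1−p*)·77.1940)/1.28=5.5669; Δ=(0.0000−77.1940)/(202.5458−104.2960)=-0.7857; B=V−Δ·S=124.3269
Node (3,3) S=293.5447: V=(p*·0.0000+(1−p*)·0.0000)/1.28=0.0000; Δ=(0.0000−0.0000)/(393.3499−202.5458)=0.0000; B=V−Δ·S=0.0000
Node (2,0) S=58.0842: V=(p*·63.9562+(1−p*)·101.7110)/1.28=52.6885; Δ=(63.9562−101.7110)/(77.8328−40.0781)=-1.0000; B=V−Δ·S=110.7727
Node (2,1) S=112.8012: V=(p*·5.5669+(1−p*)·63.9562)/1.28=8.5599; Δ=(5.5669−63.9562)/(151.1536−77.8328)=-0.7964; B=V−Δ·S=98.3897
Node (2,2) S=219.0632: V=(p*·0.0000+(1−p*)·5.5669)/1.28=0.4015; Δ=(0.0000−5.5669)/(293.5447−151.1536)=-0.0391; B=V−Δ·S=8.9659
Node (1,0) S=84.1800: V=(p*·8.5599+(1−p*)·52.6885)/1.28=9.8698; Δ=(8.5599−52.6885)/(112.8012−58.0842)=-0.8065; B=V−Δ·S=77.7599
Node (1,1) S=163.4800: V=(p*·0.4015+(1−p*)·8.5599)/1.28=0.9020; Δ=(0.4015−8.5599)/(219.0632−112.8012)=-0.0768; B=V−Δ·S=13.4534
Node (0,0) S=122.0000: V=(p*·0.9020+(1−p*)·9.8698)/1.28=1.3514; Δ=(0.9020−9.8698)/(163.4800−84.1800)=-0.1131; B=V−Δ·S=15.1480
The time-0 hedge costs 1.3514, which is the no-arbitrage price.

(0,0): Delta=-0.1131 Bond=15.1480
(1,0): Delta=-0.8065 Bond=77.7599
(1,1): Delta=-0.0768 Bond=13.4534
(2,0): Delta=-1.0000 Bond=110.7727
(2,1): Delta=-0.7964 Bond=98.3897
(2,2): Delta=-0.0391 Bond=8.9659
(3,0): Delta=-1.0000 Bond=141.7891
(3,1): Delta=-1.0000 Bond=141.7891
(3,2): Delta=-0.7857 Bond=124.3269
(3,3): Delta=0.0000 Bond=0.0000
V0=1.3514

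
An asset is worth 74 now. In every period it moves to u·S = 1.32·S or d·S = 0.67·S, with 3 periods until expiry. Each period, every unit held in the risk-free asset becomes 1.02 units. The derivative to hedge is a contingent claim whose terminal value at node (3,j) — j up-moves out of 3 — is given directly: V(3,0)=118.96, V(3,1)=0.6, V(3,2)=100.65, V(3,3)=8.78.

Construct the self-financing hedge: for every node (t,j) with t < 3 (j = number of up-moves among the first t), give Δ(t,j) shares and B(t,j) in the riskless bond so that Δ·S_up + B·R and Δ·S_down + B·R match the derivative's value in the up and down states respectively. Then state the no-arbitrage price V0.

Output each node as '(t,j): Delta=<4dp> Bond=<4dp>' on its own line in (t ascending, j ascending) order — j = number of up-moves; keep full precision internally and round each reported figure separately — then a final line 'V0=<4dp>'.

(0,0): Delta=-0.0424 Bond=53.7192
(1,0): Delta=-0.0230 Bond=53.8308
(1,1): Delta=-0.0508 Bond=55.6189
(2,0): Delta=-5.4816 Bond=236.2371
(2,1): Delta=2.3519 Bond=-100.5181
(2,2): Delta=-1.0962 Bond=191.5164
V0=50.5834

The replicating-portfolio and risk-neutral prices coincide; use p* = (1.02−0.67)/(1.32−0.67) = 0.5385 for the latter.
At expiry t=3: V(3,0)=118.9600, V(3,1)=0.6000, V(3,2)=100.6500, V(3,3)=8.7800
  t=2,j=0: stock 33.2186 → up 43.8486 (V=0.6000), down 22.2565 (V=118.9600). Price 54.1448; hedge Δ=-5.4816, bond B=236.2371.
  t=2,j=1: stock 65.4456 → up 86.3882 (V=100.6500), down 43.8486 (V=0.6000). Price 53.4050; hedge Δ=2.3519, bond B=-100.5181.
  t=2,j=2: stock 128.9376 → up 170.1976 (V=8.7800), down 86.3882 (V=100.6500). Price 50.1780; hedge Δ=-1.0962, bond B=191.5164.
  t=1,j=0: stock 49.5800 → up 65.4456 (V=53.4050), down 33.2186 (V=54.1448). Price 52.6926; hedge Δ=-0.0230, bond B=53.8308.
  t=1,j=1: stock 97.6800 → up 128.9376 (V=50.1780), down 65.4456 (V=53.4050). Price 50.6543; hedge Δ=-0.0508, bond B=55.6189.
  t=0,j=0: stock 74.0000 → up 97.6800 (V=50.6543), down 49.5800 (V=52.6926). Price 50.5834; hedge Δ=-0.0424, bond B=53.7192.
The time-0 hedge costs 50.5834, which is the no-arbitrage price.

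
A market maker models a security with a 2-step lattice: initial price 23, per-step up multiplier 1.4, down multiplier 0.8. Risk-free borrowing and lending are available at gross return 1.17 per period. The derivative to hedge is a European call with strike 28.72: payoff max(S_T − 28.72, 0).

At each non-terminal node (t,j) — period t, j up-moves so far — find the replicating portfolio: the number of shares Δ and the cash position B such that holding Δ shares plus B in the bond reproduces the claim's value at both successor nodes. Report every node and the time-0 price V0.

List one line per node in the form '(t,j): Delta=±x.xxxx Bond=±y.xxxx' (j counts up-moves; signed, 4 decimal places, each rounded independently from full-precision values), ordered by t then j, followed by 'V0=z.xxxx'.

(0,0): Delta=0.6248 Bond=-9.8265
(1,0): Delta=0.0000 Bond=0.0000
(1,1): Delta=0.8468 Bond=-18.6439
V0=4.5448

No-arbitrage ⇒ martingale measure with p* = (R−d)/(u−d) = 0.6167.
Terminal values V(2,·): V(2,0)=0.0000, V(2,1)=0.0000, V(2,2)=16.3600
Node (1,0) S=18.4000: V=(p*·0.0000+(1−p*)·0.0000)/1.17=0.0000; Δ=(0.0000−0.0000)/(25.7600−14.7200)=0.0000; B=V−Δ·S=0.0000
Node (1,1) S=32.2000: V=(p*·16.3600+(1−p*)·0.0000)/1.17=8.6228; Δ=(16.3600−0.0000)/(45.0800−25.7600)=0.8468; B=V−Δ·S=-18.6439
Node (0,0) S=23.0000: V=(p*·8.6228+(1−p*)·0.0000)/1.17=4.5448; Δ=(8.6228−0.0000)/(32.2000−18.4000)=0.6248; B=V−Δ·S=-9.8265
Self-financing check: at every node Δ·S+B equals the discounted successor values.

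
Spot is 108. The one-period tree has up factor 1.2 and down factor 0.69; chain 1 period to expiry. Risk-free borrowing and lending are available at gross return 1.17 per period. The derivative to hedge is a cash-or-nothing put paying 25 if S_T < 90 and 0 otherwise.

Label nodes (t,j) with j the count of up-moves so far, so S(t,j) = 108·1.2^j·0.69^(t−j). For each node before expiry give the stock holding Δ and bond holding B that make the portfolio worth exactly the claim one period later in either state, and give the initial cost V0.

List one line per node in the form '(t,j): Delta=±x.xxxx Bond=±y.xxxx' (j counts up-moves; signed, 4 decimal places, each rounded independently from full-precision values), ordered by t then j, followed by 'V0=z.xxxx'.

Under the risk-neutral measure, an up-move has probability p* = (R−d)/(u−d) = 0.9412 and values discount at R = 1.17.
At expiry t=1: V(1,0)=25.0000, V(1,1)=0.0000
  t=0,j=0: stock 108.0000 → up 129.6000 (V=0.0000), down 74.5200 (V=25.0000). Price 1.2569; hedge Δ=-0.4539, bond B=50.2765.
Self-financing check: at every node Δ·S+B equals the discounted successor values.

(0,0): Delta=-0.4539 Bond=50.2765
V0=1.2569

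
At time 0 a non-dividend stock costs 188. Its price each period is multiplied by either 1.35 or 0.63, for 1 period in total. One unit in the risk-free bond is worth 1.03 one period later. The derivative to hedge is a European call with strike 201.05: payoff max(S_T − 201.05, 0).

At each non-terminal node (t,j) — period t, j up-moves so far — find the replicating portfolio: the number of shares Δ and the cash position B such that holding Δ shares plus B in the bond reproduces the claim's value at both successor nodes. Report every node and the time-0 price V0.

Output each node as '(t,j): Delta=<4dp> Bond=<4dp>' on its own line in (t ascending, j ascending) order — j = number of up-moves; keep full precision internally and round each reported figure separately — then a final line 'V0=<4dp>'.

Under the risk-neutral measure, an up-move has probability p* = (R−d)/(u−d) = 0.5556 and values discount at R = 1.03.
Terminal values V(1,·): V(1,0)=0.0000, V(1,1)=52.7500
Node (0,0) S=188.0000: V=(p*·52.7500+(1−p*)·0.0000)/1.03=28.4520; Δ=(52.7500−0.0000)/(253.8000−118.4400)=0.3897; B=V−Δ·S=-44.8119
Self-financing check: at every node Δ·S+B equals the discounted successor values.

(0,0): Delta=0.3897 Bond=-44.8119
V0=28.4520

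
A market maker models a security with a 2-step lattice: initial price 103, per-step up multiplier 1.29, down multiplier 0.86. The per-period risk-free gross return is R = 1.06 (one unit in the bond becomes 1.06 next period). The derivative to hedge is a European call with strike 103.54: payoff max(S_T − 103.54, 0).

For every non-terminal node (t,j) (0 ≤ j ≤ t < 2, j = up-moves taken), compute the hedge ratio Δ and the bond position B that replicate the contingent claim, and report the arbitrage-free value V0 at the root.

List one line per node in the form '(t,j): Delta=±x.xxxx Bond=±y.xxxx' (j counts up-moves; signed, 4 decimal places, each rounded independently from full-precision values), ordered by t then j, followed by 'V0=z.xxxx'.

No-arbitrage ⇒ martingale measure with p* = (R−d)/(u−d) = 0.4651.
Payoff layer (t=2): V(2,0)=0.0000, V(2,1)=10.7282, V(2,2)=67.8623
  t=1,j=0: stock 88.5800 → up 114.2682 (V=10.7282), down 76.1788 (V=0.0000). Price 4.7074; hedge Δ=0.2817, bond B=-20.2419.
  t=1,j=1: stock 132.8700 → up 171.4023 (V=67.8623), down 114.2682 (V=10.7282). Price 35.1908; hedge Δ=1.0000, bond B=-97.6792.
  t=0,j=0: stock 103.0000 → up 132.8700 (V=35.1908), down 88.5800 (V=4.7074). Price 17.8167; hedge Δ=0.6883, bond B=-53.0748.
The time-0 hedge costs 17.8167, which is the no-arbitrage price.

(0,0): Delta=0.6883 Bond=-53.0748
(1,0): Delta=0.2817 Bond=-20.2419
(1,1): Delta=1.0000 Bond=-97.6792
V0=17.8167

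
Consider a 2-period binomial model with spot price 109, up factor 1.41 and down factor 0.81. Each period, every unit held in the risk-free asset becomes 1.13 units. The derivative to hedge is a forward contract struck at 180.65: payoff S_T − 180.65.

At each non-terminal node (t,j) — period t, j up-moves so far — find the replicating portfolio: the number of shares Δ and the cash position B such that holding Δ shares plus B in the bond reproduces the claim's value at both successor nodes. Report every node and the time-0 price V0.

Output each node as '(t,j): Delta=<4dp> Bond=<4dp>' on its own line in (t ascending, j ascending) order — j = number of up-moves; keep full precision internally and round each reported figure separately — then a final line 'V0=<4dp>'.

Under the risk-neutral measure, an up-move has probability p* = (R−d)/(u−d) = 0.5333 and values discount at R = 1.13.
Terminal payoffs: V(2,0)=-109.1351, V(2,1)=-56.1611, V(2,2)=36.0529
(1,0): S=88.2900. Δ = (V_up−V_dn)/(S_up−S_dn) = (-56.1611−-109.1351)/(124.4889−71.5149) = 1.0000. V = [p*·-56.1611 + (1−p*)·-109.1351]/1.13 = -71.5773. B = V − Δ·S = -159.8673.
(1,1): S=153.6900. Δ = (V_up−V_dn)/(S_up−S_dn) = (36.0529−-56.1611)/(216.7029−124.4889) = 1.0000. V = [p*·36.0529 + (1−p*)·-56.1611]/1.13 = -6.1773. B = V − Δ·S = -159.8673.
(0,0): S=109.0000. Δ = (V_up−V_dn)/(S_up−S_dn) = (-6.1773−-71.5773)/(153.6900−88.2900) = 1.0000. V = [p*·-6.1773 + (1−p*)·-71.5773]/1.13 = -32.4754. B = V − Δ·S = -141.4754.
Self-financing check: at every node Δ·S+B equals the discounted successor values.

(0,0): Delta=1.0000 Bond=-141.4754
(1,0): Delta=1.0000 Bond=-159.8673
(1,1): Delta=1.0000 Bond=-159.8673
V0=-32.4754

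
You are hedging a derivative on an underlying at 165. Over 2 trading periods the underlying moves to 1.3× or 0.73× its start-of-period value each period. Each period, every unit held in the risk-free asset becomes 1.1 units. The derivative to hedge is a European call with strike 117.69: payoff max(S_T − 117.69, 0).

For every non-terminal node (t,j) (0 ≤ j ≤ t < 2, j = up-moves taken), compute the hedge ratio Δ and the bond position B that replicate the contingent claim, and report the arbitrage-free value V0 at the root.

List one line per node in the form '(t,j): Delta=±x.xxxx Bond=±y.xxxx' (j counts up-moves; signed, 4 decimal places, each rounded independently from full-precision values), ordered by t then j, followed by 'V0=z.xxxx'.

Under the risk-neutral measure, an up-move has probability p* = (R−d)/(u−d) = 0.6491 and values discount at R = 1.1.
Payoff layer (t=2): V(2,0)=0.0000, V(2,1)=38.8950, V(2,2)=161.1600
  t=1,j=0: stock 120.4500 → up 156.5850 (V=38.8950), down 87.9285 (V=0.0000). Price 22.9524; hedge Δ=0.5665, bond B=-45.2844.
  t=1,j=1: stock 214.5000 → up 278.8500 (V=161.1600), down 156.5850 (V=38.8950). Price 107.5091; hedge Δ=1.0000, bond B=-106.9909.
  t=0,j=0: stock 165.0000 → up 214.5000 (V=107.5091), down 120.4500 (V=22.9524). Price 70.7637; hedge Δ=0.8991, bond B=-77.5814.
Check: Δ(0,0)·S0 + B(0,0) = 70.7637 = V0.

(0,0): Delta=0.8991 Bond=-77.5814
(1,0): Delta=0.5665 Bond=-45.2844
(1,1): Delta=1.0000 Bond=-106.9909
V0=70.7637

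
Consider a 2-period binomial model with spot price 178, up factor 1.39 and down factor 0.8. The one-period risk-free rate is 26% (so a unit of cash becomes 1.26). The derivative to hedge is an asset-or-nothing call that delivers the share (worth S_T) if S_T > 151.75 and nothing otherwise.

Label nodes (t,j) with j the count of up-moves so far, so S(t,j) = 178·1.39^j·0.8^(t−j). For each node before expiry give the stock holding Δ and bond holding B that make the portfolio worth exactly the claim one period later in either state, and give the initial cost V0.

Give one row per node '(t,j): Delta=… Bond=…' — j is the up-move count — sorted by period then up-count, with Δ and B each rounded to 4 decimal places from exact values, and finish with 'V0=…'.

(0,0): Delta=1.1897 Bond=-37.2489
(1,0): Delta=2.3559 Bond=-213.0062
(1,1): Delta=1.0000 Bond=0.0000
V0=174.5163

The replicating-portfolio and risk-neutral prices coincide; use p* = (1.26−0.8)/(1.39−0.8) = 0.7797 for the latter.
Terminal payoffs: V(2,0)=0.0000, V(2,1)=197.9360, V(2,2)=343.9138
  t=1,j=0: stock 142.4000 → up 197.9360 (V=197.9360), down 113.9200 (V=0.0000). Price 122.4786; hedge Δ=2.3559, bond B=-213.0062.
  t=1,j=1: stock 247.4200 → up 343.9138 (V=343.9138), down 197.9360 (V=197.9360). Price 247.4200; hedge Δ=1.0000, bond B=0.0000.
  t=0,j=0: stock 178.0000 → up 247.4200 (V=247.4200), down 142.4000 (V=122.4786). Price 174.5163; hedge Δ=1.1897, bond B=-37.2489.
Root portfolio cost Δ·178+B reproduces V0=174.5163.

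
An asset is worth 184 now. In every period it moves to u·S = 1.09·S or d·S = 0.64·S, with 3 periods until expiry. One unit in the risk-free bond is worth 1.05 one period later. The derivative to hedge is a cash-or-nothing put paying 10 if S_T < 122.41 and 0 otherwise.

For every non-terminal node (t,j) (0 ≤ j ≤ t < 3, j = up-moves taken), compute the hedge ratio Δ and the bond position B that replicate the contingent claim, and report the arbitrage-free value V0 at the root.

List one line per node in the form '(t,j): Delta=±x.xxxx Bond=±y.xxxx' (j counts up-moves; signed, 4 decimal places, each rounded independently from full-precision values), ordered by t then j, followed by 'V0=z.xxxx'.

Since d<R<u, set p* = (R−d)/(u−d) = 0.9111; price each node as the discounted p*-expectation of its children.
Payoff layer (t=3): V(3,0)=10.0000, V(3,1)=10.0000, V(3,2)=0.0000, V(3,3)=0.0000
Node (2,0) S=75.3664: V=(p*·10.0000+(1−p*)·10.0000)/1.05=9.5238; Δ=(10.0000−10.0000)/(82.1494−48.2345)=0.0000; B=V−Δ·S=9.5238
Node (2,1) S=128.3584: V=(p*·0.0000+(1−p*)·10.0000)/1.05=0.8466; Δ=(0.0000−10.0000)/(139.9107−82.1494)=-0.1731; B=V−Δ·S=23.0688
Node (2,2) S=218.6104: V=(p*·0.0000+(1−p*)·0.0000)/1.05=0.0000; Δ=(0.0000−0.0000)/(238.2853−139.9107)=0.0000; B=V−Δ·S=0.0000
Node (1,0) S=117.7600: V=(p*·0.8466+(1−p*)·9.5238)/1.05=1.5408; Δ=(0.8466−9.5238)/(128.3584−75.3664)=-0.1637; B=V−Δ·S=20.8236
Node (1,1) S=200.5600: V=(p*·0.0000+(1−p*)·0.8466)/1.05=0.0717; Δ=(0.0000−0.8466)/(218.6104−128.3584)=-0.0094; B=V−Δ·S=1.9529
Node (0,0) S=184.0000: V=(p*·0.0717+(1−p*)·1.5408)/1.05=0.1926; Δ=(0.0717−1.5408)/(200.5600−117.7600)=-0.0177; B=V−Δ·S=3.4574
Each (Δ,B) replicates both successor values, so the strategy is self-financing and V0 is arbitrage-free.

(0,0): Delta=-0.0177 Bond=3.4574
(1,0): Delta=-0.1637 Bond=20.8236
(1,1): Delta=-0.0094 Bond=1.9529
(2,0): Delta=0.0000 Bond=9.5238
(2,1): Delta=-0.1731 Bond=23.0688
(2,2): Delta=0.0000 Bond=0.0000
V0=0.1926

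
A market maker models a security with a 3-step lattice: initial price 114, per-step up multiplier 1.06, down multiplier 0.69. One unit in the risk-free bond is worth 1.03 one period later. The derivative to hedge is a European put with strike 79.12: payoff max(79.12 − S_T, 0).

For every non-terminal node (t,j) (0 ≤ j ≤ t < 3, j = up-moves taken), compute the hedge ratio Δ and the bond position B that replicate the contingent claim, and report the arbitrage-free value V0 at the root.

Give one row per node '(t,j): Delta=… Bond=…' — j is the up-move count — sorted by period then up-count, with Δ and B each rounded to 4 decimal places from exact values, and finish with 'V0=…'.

Risk-neutral probability p* = (R−d)/(u−d) = (1.03−0.69)/(1.06−0.69) = 0.9189.
Terminal values V(3,·): V(3,0)=41.6700, V(3,1)=21.5881, V(3,2)=0.0000, V(3,3)=0.0000
  t=2,j=0: stock 54.2754 → up 57.5319 (V=21.5881), down 37.4500 (V=41.6700). Price 22.5401; hedge Δ=-1.0000, bond B=76.8155.
  t=2,j=1: stock 83.3796 → up 88.3824 (V=0.0000), down 57.5319 (V=21.5881). Price 1.6994; hedge Δ=-0.6998, bond B=60.0456.
  t=2,j=2: stock 128.0904 → up 135.7758 (V=0.0000), down 88.3824 (V=0.0000). Price 0.0000; hedge Δ=0.0000, bond B=0.0000.
  t=1,j=0: stock 78.6600 → up 83.3796 (V=1.6994), down 54.2754 (V=22.5401). Price 3.2905; hedge Δ=-0.7161, bond B=59.6168.
  t=1,j=1: stock 120.8400 → up 128.0904 (V=0.0000), down 83.3796 (V=1.6994). Price 0.1338; hedge Δ=-0.0380, bond B=4.7268.
  t=0,j=0: stock 114.0000 → up 120.8400 (V=0.1338), down 78.6600 (V=3.2905). Price 0.3784; hedge Δ=-0.0748, bond B=8.9100.
Root portfolio cost Δ·114+B reproduces V0=0.3784.

(0,0): Delta=-0.0748 Bond=8.9100
(1,0): Delta=-0.7161 Bond=59.6168
(1,1): Delta=-0.0380 Bond=4.7268
(2,0): Delta=-1.0000 Bond=76.8155
(2,1): Delta=-0.6998 Bond=60.0456
(2,2): Delta=0.0000 Bond=0.0000
V0=0.3784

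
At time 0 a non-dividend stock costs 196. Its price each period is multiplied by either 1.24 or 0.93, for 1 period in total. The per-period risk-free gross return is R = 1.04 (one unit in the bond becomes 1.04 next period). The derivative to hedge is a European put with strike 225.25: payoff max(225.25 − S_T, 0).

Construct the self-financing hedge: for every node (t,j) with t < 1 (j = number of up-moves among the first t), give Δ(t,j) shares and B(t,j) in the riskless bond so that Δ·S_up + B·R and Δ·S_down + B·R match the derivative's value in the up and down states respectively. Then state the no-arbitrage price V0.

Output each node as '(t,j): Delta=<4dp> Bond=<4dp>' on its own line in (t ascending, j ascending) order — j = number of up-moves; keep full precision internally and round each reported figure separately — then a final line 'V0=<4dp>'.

No-arbitrage ⇒ martingale measure with p* = (R−d)/(u−d) = 0.3548.
Terminal payoffs: V(1,0)=42.9700, V(1,1)=0.0000
Node (0,0) S=196.0000: V=(p*·0.0000+(1−p*)·42.9700)/1.04=26.6563; Δ=(0.0000−42.9700)/(243.0400−182.2800)=-0.7072; B=V−Δ·S=165.2692
Check: Δ(0,0)·S0 + B(0,0) = 26.6563 = V0.

(0,0): Delta=-0.7072 Bond=165.2692
V0=26.6563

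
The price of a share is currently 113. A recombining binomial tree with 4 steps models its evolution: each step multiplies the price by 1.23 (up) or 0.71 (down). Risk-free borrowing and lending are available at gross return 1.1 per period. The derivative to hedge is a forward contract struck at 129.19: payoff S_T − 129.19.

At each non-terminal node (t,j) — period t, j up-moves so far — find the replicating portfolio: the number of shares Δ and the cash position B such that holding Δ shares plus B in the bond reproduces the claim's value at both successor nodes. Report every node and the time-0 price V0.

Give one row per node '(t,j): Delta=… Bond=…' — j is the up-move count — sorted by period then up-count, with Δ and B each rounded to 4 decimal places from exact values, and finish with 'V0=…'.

Since d<R<u, set p* = (R−d)/(u−d) = 0.7500; price each node as the discounted p*-expectation of its children.
Terminal payoffs: V(4,0)=-100.4748, V(4,1)=-79.4440, V(4,2)=-43.0102, V(4,3)=20.1074, V(4,4)=129.4519
(3,0): S=40.4439. Δ = (V_up−V_dn)/(S_up−S_dn) = (-79.4440−-100.4748)/(49.7460−28.7152) = 1.0000. V = [p*·-79.4440 + (1−p*)·-100.4748]/1.1 = -77.0015. B = V − Δ·S = -117.4455.
(3,1): S=70.0649. Δ = (V_up−V_dn)/(S_up−S_dn) = (-43.0102−-79.4440)/(86.1798−49.7460) = 1.0000. V = [p*·-43.0102 + (1−p*)·-79.4440]/1.1 = -47.3806. B = V − Δ·S = -117.4455.
(3,2): S=121.3800. Δ = (V_up−V_dn)/(S_up−S_dn) = (20.1074−-43.0102)/(149.2974−86.1798) = 1.0000. V = [p*·20.1074 + (1−p*)·-43.0102]/1.1 = 3.9345. B = V − Δ·S = -117.4455.
(3,3): S=210.2780. Δ = (V_up−V_dn)/(S_up−S_dn) = (129.4519−20.1074)/(258.6419−149.2974) = 1.0000. V = [p*·129.4519 + (1−p*)·20.1074]/1.1 = 92.8325. B = V − Δ·S = -117.4455.
(2,0): S=56.9633. Δ = (V_up−V_dn)/(S_up−S_dn) = (-47.3806−-77.0015)/(70.0649−40.4439) = 1.0000. V = [p*·-47.3806 + (1−p*)·-77.0015]/1.1 = -49.8053. B = V − Δ·S = -106.7686.
(2,1): S=98.6829. Δ = (V_up−V_dn)/(S_up−S_dn) = (3.9345−-47.3806)/(121.3800−70.0649) = 1.0000. V = [p*·3.9345 + (1−p*)·-47.3806]/1.1 = -8.0857. B = V − Δ·S = -106.7686.
(2,2): S=170.9577. Δ = (V_up−V_dn)/(S_up−S_dn) = (92.8325−3.9345)/(210.2780−121.3800) = 1.0000. V = [p*·92.8325 + (1−p*)·3.9345]/1.1 = 64.1891. B = V − Δ·S = -106.7686.
(1,0): S=80.2300. Δ = (V_up−V_dn)/(S_up−S_dn) = (-8.0857−-49.8053)/(98.6829−56.9633) = 1.0000. V = [p*·-8.0857 + (1−p*)·-49.8053]/1.1 = -16.8324. B = V − Δ·S = -97.0624.
(1,1): S=138.9900. Δ = (V_up−V_dn)/(S_up−S_dn) = (64.1891−-8.0857)/(170.9577−98.6829) = 1.0000. V = [p*·64.1891 + (1−p*)·-8.0857]/1.1 = 41.9276. B = V − Δ·S = -97.0624.
(0,0): S=113.0000. Δ = (V_up−V_dn)/(S_up−S_dn) = (41.9276−-16.8324)/(138.9900−80.2300) = 1.0000. V = [p*·41.9276 + (1−p*)·-16.8324]/1.1 = 24.7615. B = V − Δ·S = -88.2385.
Self-financing check: at every node Δ·S+B equals the discounted successor values.

(0,0): Delta=1.0000 Bond=-88.2385
(1,0): Delta=1.0000 Bond=-97.0624
(1,1): Delta=1.0000 Bond=-97.0624
(2,0): Delta=1.0000 Bond=-106.7686
(2,1): Delta=1.0000 Bond=-106.7686
(2,2): Delta=1.0000 Bond=-106.7686
(3,0): Delta=1.0000 Bond=-117.4455
(3,1): Delta=1.0000 Bond=-117.4455
(3,2): Delta=1.0000 Bond=-117.4455
(3,3): Delta=1.0000 Bond=-117.4455
V0=24.7615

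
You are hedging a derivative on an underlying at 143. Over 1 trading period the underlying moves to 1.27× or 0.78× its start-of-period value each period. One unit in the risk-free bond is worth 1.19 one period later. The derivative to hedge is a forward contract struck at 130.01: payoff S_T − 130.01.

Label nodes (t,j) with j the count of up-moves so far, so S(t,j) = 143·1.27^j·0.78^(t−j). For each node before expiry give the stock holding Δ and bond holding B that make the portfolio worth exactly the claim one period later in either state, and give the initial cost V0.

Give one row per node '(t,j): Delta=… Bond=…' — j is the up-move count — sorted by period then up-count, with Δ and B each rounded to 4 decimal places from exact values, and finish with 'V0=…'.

(0,0): Delta=1.0000 Bond=-109.2521
V0=33.7479

The replicating-portfolio and risk-neutral prices coincide; use p* = (1.19−0.78)/(1.27−0.78) = 0.8367 for the latter.
At expiry t=1: V(1,0)=-18.4700, V(1,1)=51.6000
Node (0,0) S=143.0000: V=(p*·51.6000+(1−p*)·-18.4700)/1.19=33.7479; Δ=(51.6000−-18.4700)/(181.6100−111.5400)=1.0000; B=V−Δ·S=-109.2521
Self-financing check: at every node Δ·S+B equals the discounted successor values.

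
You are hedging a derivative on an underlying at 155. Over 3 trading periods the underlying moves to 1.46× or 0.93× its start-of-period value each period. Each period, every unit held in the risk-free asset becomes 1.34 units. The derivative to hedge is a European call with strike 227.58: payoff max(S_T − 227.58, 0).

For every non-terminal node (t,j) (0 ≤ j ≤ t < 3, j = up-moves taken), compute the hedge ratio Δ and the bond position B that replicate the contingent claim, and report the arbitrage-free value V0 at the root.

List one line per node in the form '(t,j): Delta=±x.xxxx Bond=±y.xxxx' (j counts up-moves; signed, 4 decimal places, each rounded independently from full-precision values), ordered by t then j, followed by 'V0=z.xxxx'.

The replicating-portfolio and risk-neutral prices coincide; use p* = (1.34−0.93)/(1.46−0.93) = 0.7736 for the latter.
Terminal payoffs: V(3,0)=0.0000, V(3,1)=0.0000, V(3,2)=79.6901, V(3,3)=254.8011
  t=2,j=0: stock 134.0595 → up 195.7269 (V=0.0000), down 124.6753 (V=0.0000). Price 0.0000; hedge Δ=0.0000, bond B=0.0000.
  t=2,j=1: stock 210.4590 → up 307.2701 (V=79.6901), down 195.7269 (V=0.0000). Price 46.0053; hedge Δ=0.7144, bond B=-104.3535.
  t=2,j=2: stock 330.3980 → up 482.3811 (V=254.8011), down 307.2701 (V=79.6901). Price 160.5622; hedge Δ=1.0000, bond B=-169.8358.
  t=1,j=0: stock 144.1500 → up 210.4590 (V=46.0053), down 134.0595 (V=0.0000). Price 26.5590; hedge Δ=0.6022, bond B=-60.2435.
  t=1,j=1: stock 226.3000 → up 330.3980 (V=160.5622), down 210.4590 (V=46.0053). Price 100.4662; hedge Δ=0.9551, bond B=-115.6788.
  t=0,j=0: stock 155.0000 → up 226.3000 (V=100.4662), down 144.1500 (V=26.5590). Price 62.4870; hedge Δ=0.8997, bond B=-76.9608.
Self-financing check: at every node Δ·S+B equals the discounted successor values.

(0,0): Delta=0.8997 Bond=-76.9608
(1,0): Delta=0.6022 Bond=-60.2435
(1,1): Delta=0.9551 Bond=-115.6788
(2,0): Delta=0.0000 Bond=0.0000
(2,1): Delta=0.7144 Bond=-104.3535
(2,2): Delta=1.0000 Bond=-169.8358
V0=62.4870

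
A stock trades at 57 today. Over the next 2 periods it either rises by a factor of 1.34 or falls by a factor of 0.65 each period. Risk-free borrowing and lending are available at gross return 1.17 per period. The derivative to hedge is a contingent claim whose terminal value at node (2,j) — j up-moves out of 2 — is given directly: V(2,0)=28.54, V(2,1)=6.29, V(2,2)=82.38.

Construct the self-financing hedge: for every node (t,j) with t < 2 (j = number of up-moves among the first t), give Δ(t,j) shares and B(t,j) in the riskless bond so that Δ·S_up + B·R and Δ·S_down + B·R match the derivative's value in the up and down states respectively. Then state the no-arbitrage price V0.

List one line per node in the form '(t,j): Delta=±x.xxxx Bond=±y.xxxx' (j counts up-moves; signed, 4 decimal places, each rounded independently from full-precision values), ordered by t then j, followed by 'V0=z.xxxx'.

No-arbitrage ⇒ martingale measure with p* = (R−d)/(u−d) = 0.7536.
Terminal values V(2,·): V(2,0)=28.5400, V(2,1)=6.2900, V(2,2)=82.3800
  t=1,j=0: stock 37.0500 → up 49.6470 (V=6.2900), down 24.0825 (V=28.5400). Price 10.0614; hedge Δ=-0.8703, bond B=42.3078.
  t=1,j=1: stock 76.3800 → up 102.3492 (V=82.3800), down 49.6470 (V=6.2900). Price 54.3873; hedge Δ=1.4438, bond B=-55.8880.
  t=0,j=0: stock 57.0000 → up 76.3800 (V=54.3873), down 37.0500 (V=10.0614). Price 37.1508; hedge Δ=1.1270, bond B=-27.0896.
Each (Δ,B) replicates both successor values, so the strategy is self-financing and V0 is arbitrage-free.

(0,0): Delta=1.1270 Bond=-27.0896
(1,0): Delta=-0.8703 Bond=42.3078
(1,1): Delta=1.4438 Bond=-55.8880
V0=37.1508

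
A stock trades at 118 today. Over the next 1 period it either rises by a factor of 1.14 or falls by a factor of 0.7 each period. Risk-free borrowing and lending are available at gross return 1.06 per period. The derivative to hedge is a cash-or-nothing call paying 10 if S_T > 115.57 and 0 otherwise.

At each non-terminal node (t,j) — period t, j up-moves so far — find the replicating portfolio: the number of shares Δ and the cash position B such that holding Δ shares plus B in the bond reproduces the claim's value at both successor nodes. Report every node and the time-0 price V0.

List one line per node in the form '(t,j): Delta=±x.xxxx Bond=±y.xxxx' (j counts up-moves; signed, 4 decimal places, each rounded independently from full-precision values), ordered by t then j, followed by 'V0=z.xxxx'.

Since d<R<u, set p* = (R−d)/(u−d) = 0.8182; price each node as the discounted p*-expectation of its children.
Payoff layer (t=1): V(1,0)=0.0000, V(1,1)=10.0000
(0,0): S=118.0000. Δ = (V_up−V_dn)/(S_up−S_dn) = (10.0000−0.0000)/(134.5200−82.6000) = 0.1926. V = [p*·10.0000 + (1−p*)·0.0000]/1.06 = 7.7187. B = V − Δ·S = -15.0086.
Root portfolio cost Δ·118+B reproduces V0=7.7187.

(0,0): Delta=0.1926 Bond=-15.0086
V0=7.7187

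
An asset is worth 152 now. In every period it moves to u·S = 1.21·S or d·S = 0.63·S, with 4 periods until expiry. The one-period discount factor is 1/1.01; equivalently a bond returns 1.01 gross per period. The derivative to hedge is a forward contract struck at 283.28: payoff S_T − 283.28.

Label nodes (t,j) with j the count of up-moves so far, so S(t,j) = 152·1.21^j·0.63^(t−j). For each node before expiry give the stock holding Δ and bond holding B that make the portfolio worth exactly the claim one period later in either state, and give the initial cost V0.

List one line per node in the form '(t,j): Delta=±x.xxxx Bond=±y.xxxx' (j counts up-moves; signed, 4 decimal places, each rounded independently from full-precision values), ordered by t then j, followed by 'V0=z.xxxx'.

(0,0): Delta=1.0000 Bond=-272.2265
(1,0): Delta=1.0000 Bond=-274.9488
(1,1): Delta=1.0000 Bond=-274.9488
(2,0): Delta=1.0000 Bond=-277.6983
(2,1): Delta=1.0000 Bond=-277.6983
(2,2): Delta=1.0000 Bond=-277.6983
(3,0): Delta=1.0000 Bond=-280.4752
(3,1): Delta=1.0000 Bond=-280.4752
(3,2): Delta=1.0000 Bond=-280.4752
(3,3): Delta=1.0000 Bond=-280.4752
V0=-120.2265

Since d<R<u, set p* = (R−d)/(u−d) = 0.6552; price each node as the discounted p*-expectation of its children.
Terminal values V(4,·): V(4,0)=-259.3355, V(4,1)=-237.2914, V(4,2)=-194.9526, V(4,3)=-113.6353, V(4,4)=42.5455
Node (3,0) S=38.0071: V=(p*·-237.2914+(1−p*)·-259.3355)/1.01=-242.4681; Δ=(-237.2914−-259.3355)/(45.9886−23.9445)=1.0000; B=V−Δ·S=-280.4752
Node (3,1) S=72.9978: V=(p*·-194.9526+(1−p*)·-237.2914)/1.01=-207.4774; Δ=(-194.9526−-237.2914)/(88.3274−45.9886)=1.0000; B=V−Δ·S=-280.4752
Node (3,2) S=140.2022: V=(p*·-113.6353+(1−p*)·-194.9526)/1.01=-140.2730; Δ=(-113.6353−-194.9526)/(169.6447−88.3274)=1.0000; B=V−Δ·S=-280.4752
Node (3,3) S=269.2773: V=(p*·42.5455+(1−p*)·-113.6353)/1.01=-11.1980; Δ=(42.5455−-113.6353)/(325.8255−169.6447)=1.0000; B=V−Δ·S=-280.4752
Node (2,0) S=60.3288: V=(p*·-207.4774+(1−p*)·-242.4681)/1.01=-217.3695; Δ=(-207.4774−-242.4681)/(72.9978−38.0071)=1.0000; B=V−Δ·S=-277.6983
Node (2,1) S=115.8696: V=(p*·-140.2730+(1−p*)·-207.4774)/1.01=-161.8287; Δ=(-140.2730−-207.4774)/(140.2022−72.9978)=1.0000; B=V−Δ·S=-277.6983
Node (2,2) S=222.5432: V=(p*·-11.1980+(1−p*)·-140.2730)/1.01=-55.1551; Δ=(-11.1980−-140.2730)/(269.2773−140.2022)=1.0000; B=V−Δ·S=-277.6983
Node (1,0) S=95.7600: V=(p*·-161.8287+(1−p*)·-217.3695)/1.01=-179.1888; Δ=(-161.8287−-217.3695)/(115.8696−60.3288)=1.0000; B=V−Δ·S=-274.9488
Node (1,1) S=183.9200: V=(p*·-55.1551+(1−p*)·-161.8287)/1.01=-91.0288; Δ=(-55.1551−-161.8287)/(222.5432−115.8696)=1.0000; B=V−Δ·S=-274.9488
Node (0,0) S=152.0000: V=(p*·-91.0288+(1−p*)·-179.1888)/1.01=-120.2265; Δ=(-91.0288−-179.1888)/(183.9200−95.7600)=1.0000; B=V−Δ·S=-272.2265
Self-financing check: at every node Δ·S+B equals the discounted successor values.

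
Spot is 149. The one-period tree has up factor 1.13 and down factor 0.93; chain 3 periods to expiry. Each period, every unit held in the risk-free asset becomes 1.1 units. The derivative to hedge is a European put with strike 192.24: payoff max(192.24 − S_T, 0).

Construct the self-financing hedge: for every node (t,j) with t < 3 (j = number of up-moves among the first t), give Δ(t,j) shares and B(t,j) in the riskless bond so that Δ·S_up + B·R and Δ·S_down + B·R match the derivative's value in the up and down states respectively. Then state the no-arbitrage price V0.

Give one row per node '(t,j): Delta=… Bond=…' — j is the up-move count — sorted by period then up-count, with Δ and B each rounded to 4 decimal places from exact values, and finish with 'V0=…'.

Since d<R<u, set p* = (R−d)/(u−d) = 0.8500; price each node as the discounted p*-expectation of its children.
Terminal values V(3,·): V(3,0)=72.3908, V(3,1)=46.6168, V(3,2)=15.3000, V(3,3)=0.0000
(2,0): S=128.8701. Δ = (V_up−V_dn)/(S_up−S_dn) = (46.6168−72.3908)/(145.6232−119.8492) = -1.0000. V = [p*·46.6168 + (1−p*)·72.3908]/1.1 = 45.8935. B = V − Δ·S = 174.7636.
(2,1): S=156.5841. Δ = (V_up−V_dn)/(S_up−S_dn) = (15.3000−46.6168)/(176.9400−145.6232) = -1.0000. V = [p*·15.3000 + (1−p*)·46.6168]/1.1 = 18.1795. B = V − Δ·S = 174.7636.
(2,2): S=190.2581. Δ = (V_up−V_dn)/(S_up−S_dn) = (0.0000−15.3000)/(214.9917−176.9400) = -0.4021. V = [p*·0.0000 + (1−p*)·15.3000]/1.1 = 2.0864. B = V − Δ·S = 78.5862.
(1,0): S=138.5700. Δ = (V_up−V_dn)/(S_up−S_dn) = (18.1795−45.8935)/(156.5841−128.8701) = -1.0000. V = [p*·18.1795 + (1−p*)·45.8935]/1.1 = 20.3060. B = V − Δ·S = 158.8760.
(1,1): S=168.3700. Δ = (V_up−V_dn)/(S_up−S_dn) = (2.0864−18.1795)/(190.2581−156.5841) = -0.4779. V = [p*·2.0864 + (1−p*)·18.1795]/1.1 = 4.0912. B = V − Δ·S = 84.5571.
(0,0): S=149.0000. Δ = (V_up−V_dn)/(S_up−S_dn) = (4.0912−20.3060)/(168.3700−138.5700) = -0.5441. V = [p*·4.0912 + (1−p*)·20.3060]/1.1 = 5.9304. B = V − Δ·S = 87.0045.
Root portfolio cost Δ·149+B reproduces V0=5.9304.

(0,0): Delta=-0.5441 Bond=87.0045
(1,0): Delta=-1.0000 Bond=158.8760
(1,1): Delta=-0.4779 Bond=84.5571
(2,0): Delta=-1.0000 Bond=174.7636
(2,1): Delta=-1.0000 Bond=174.7636
(2,2): Delta=-0.4021 Bond=78.5862
V0=5.9304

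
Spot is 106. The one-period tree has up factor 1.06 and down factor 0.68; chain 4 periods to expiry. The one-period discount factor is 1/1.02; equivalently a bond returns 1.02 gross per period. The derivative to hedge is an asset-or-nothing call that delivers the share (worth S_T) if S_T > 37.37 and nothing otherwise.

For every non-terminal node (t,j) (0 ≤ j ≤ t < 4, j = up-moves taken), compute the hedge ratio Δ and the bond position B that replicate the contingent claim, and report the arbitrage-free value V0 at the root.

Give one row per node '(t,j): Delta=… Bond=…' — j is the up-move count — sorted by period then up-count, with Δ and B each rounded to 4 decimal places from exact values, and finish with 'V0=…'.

Risk-neutral probability p* = (R−d)/(u−d) = (1.02−0.68)/(1.06−0.68) = 0.8947.
Terminal values V(4,·): V(4,0)=0.0000, V(4,1)=0.0000, V(4,2)=55.0726, V(4,3)=85.8484, V(4,4)=133.8226
Node (3,0) S=33.3298: V=(p*·0.0000+(1−p*)·0.0000)/1.02=0.0000; Δ=(0.0000−0.0000)/(35.3296−22.6643)=0.0000; B=V−Δ·S=0.0000
Node (3,1) S=51.9553: V=(p*·55.0726+(1−p*)·0.0000)/1.02=48.3093; Δ=(55.0726−0.0000)/(55.0726−35.3296)=2.7895; B=V−Δ·S=-96.6186
Node (3,2) S=80.9891: V=(p*·85.8484+(1−p*)·55.0726)/1.02=80.9891; Δ=(85.8484−55.0726)/(85.8484−55.0726)=1.0000; B=V−Δ·S=0.0000
Node (3,3) S=126.2477: V=(p*·133.8226+(1−p*)·85.8484)/1.02=126.2477; Δ=(133.8226−85.8484)/(133.8226−85.8484)=1.0000; B=V−Δ·S=0.0000
Node (2,0) S=49.0144: V=(p*·48.3093+(1−p*)·0.0000)/1.02=42.3766; Δ=(48.3093−0.0000)/(51.9553−33.3298)=2.5937; B=V−Δ·S=-84.7531
Node (2,1) S=76.4048: V=(p*·80.9891+(1−p*)·48.3093)/1.02=76.0285; Δ=(80.9891−48.3093)/(80.9891−51.9553)=1.1256; B=V−Δ·S=-9.9710
Node (2,2) S=119.1016: V=(p*·126.2477+(1−p*)·80.9891)/1.02=119.1016; Δ=(126.2477−80.9891)/(126.2477−80.9891)=1.0000; B=V−Δ·S=0.0000
Node (1,0) S=72.0800: V=(p*·76.0285+(1−p*)·42.3766)/1.02=71.0649; Δ=(76.0285−42.3766)/(76.4048−49.0144)=1.2286; B=V−Δ·S=-17.4929
Node (1,1) S=112.3600: V=(p*·119.1016+(1−p*)·76.0285)/1.02=112.3212; Δ=(119.1016−76.0285)/(119.1016−76.4048)=1.0088; B=V−Δ·S=-1.0290
Node (0,0) S=106.0000: V=(p*·112.3212+(1−p*)·71.0649)/1.02=105.8612; Δ=(112.3212−71.0649)/(112.3600−72.0800)=1.0242; B=V−Δ·S=-2.7079
Self-financing check: at every node Δ·S+B equals the discounted successor values.

(0,0): Delta=1.0242 Bond=-2.7079
(1,0): Delta=1.2286 Bond=-17.4929
(1,1): Delta=1.0088 Bond=-1.0290
(2,0): Delta=2.5937 Bond=-84.7531
(2,1): Delta=1.1256 Bond=-9.9710
(2,2): Delta=1.0000 Bond=0.0000
(3,0): Delta=0.0000 Bond=0.0000
(3,1): Delta=2.7895 Bond=-96.6186
(3,2): Delta=1.0000 Bond=0.0000
(3,3): Delta=1.0000 Bond=0.0000
V0=105.8612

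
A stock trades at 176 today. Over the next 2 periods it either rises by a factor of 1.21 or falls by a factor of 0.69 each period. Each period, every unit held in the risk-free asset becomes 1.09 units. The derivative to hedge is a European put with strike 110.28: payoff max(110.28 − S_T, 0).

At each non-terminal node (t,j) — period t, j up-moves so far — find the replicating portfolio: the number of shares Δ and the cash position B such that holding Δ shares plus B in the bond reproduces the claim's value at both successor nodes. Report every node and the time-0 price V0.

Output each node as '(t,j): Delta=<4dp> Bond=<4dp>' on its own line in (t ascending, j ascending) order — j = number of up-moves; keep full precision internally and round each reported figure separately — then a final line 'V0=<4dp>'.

The replicating-portfolio and risk-neutral prices coincide; use p* = (1.09−0.69)/(1.21−0.69) = 0.7692 for the latter.
Terminal payoffs: V(2,0)=26.4864, V(2,1)=0.0000, V(2,2)=0.0000
Node (1,0) S=121.4400: V=(p*·0.0000+(1−p*)·26.4864)/1.09=5.6076; Δ=(0.0000−26.4864)/(146.9424−83.7936)=-0.4194; B=V−Δ·S=56.5429
Node (1,1) S=212.9600: V=(p*·0.0000+(1−p*)·0.0000)/1.09=0.0000; Δ=(0.0000−0.0000)/(257.6816−146.9424)=0.0000; B=V−Δ·S=0.0000
Node (0,0) S=176.0000: V=(p*·0.0000+(1−p*)·5.6076)/1.09=1.1872; Δ=(0.0000−5.6076)/(212.9600−121.4400)=-0.0613; B=V−Δ·S=11.9710
Each (Δ,B) replicates both successor values, so the strategy is self-financing and V0 is arbitrage-free.

(0,0): Delta=-0.0613 Bond=11.9710
(1,0): Delta=-0.4194 Bond=56.5429
(1,1): Delta=0.0000 Bond=0.0000
V0=1.1872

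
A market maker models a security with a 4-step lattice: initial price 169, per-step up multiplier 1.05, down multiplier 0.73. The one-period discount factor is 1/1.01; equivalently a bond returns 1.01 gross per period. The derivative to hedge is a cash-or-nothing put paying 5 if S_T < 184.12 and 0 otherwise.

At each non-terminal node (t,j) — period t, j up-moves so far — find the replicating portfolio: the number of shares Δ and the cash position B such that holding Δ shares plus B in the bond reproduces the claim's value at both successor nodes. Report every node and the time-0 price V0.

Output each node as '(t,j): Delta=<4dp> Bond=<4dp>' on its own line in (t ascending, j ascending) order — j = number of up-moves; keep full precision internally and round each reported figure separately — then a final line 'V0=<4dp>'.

The replicating-portfolio and risk-neutral prices coincide; use p* = (1.01−0.73)/(1.05−0.73) = 0.8750 for the latter.
At expiry t=4: V(4,0)=5.0000, V(4,1)=5.0000, V(4,2)=5.0000, V(4,3)=5.0000, V(4,4)=0.0000
  t=3,j=0: stock 65.7439 → up 69.0311 (V=5.0000), down 47.9930 (V=5.0000). Price 4.9505; hedge Δ=0.0000, bond B=4.9505.
  t=3,j=1: stock 94.5631 → up 99.2913 (V=5.0000), down 69.0311 (V=5.0000). Price 4.9505; hedge Δ=0.0000, bond B=4.9505.
  t=3,j=2: stock 136.0154 → up 142.8162 (V=5.0000), down 99.2913 (V=5.0000). Price 4.9505; hedge Δ=0.0000, bond B=4.9505.
  t=3,j=3: stock 195.6386 → up 205.4206 (V=0.0000), down 142.8162 (V=5.0000). Price 0.6188; hedge Δ=-0.0799, bond B=16.2438.
  t=2,j=0: stock 90.0601 → up 94.5631 (V=4.9505), down 65.7439 (V=4.9505). Price 4.9015; hedge Δ=0.0000, bond B=4.9015.
  t=2,j=1: stock 129.5385 → up 136.0154 (V=4.9505), down 94.5631 (V=4.9505). Price 4.9015; hedge Δ=0.0000, bond B=4.9015.
  t=2,j=2: stock 186.3225 → up 195.6386 (V=0.6188), down 136.0154 (V=4.9505). Price 1.1488; hedge Δ=-0.0727, bond B=14.6853.
  t=1,j=0: stock 123.3700 → up 129.5385 (V=4.9015), down 90.0601 (V=4.9015). Price 4.8530; hedge Δ=0.0000, bond B=4.8530.
  t=1,j=1: stock 177.4500 → up 186.3225 (V=1.1488), down 129.5385 (V=4.9015). Price 1.6019; hedge Δ=-0.0661, bond B=13.3290.
  t=0,j=0: stock 169.0000 → up 177.4500 (V=1.6019), down 123.3700 (V=4.8530). Price 1.9884; hedge Δ=-0.0601, bond B=12.1480.
Root portfolio cost Δ·169+B reproduces V0=1.9884.

(0,0): Delta=-0.0601 Bond=12.1480
(1,0): Delta=0.0000 Bond=4.8530
(1,1): Delta=-0.0661 Bond=13.3290
(2,0): Delta=0.0000 Bond=4.9015
(2,1): Delta=0.0000 Bond=4.9015
(2,2): Delta=-0.0727 Bond=14.6853
(3,0): Delta=0.0000 Bond=4.9505
(3,1): Delta=0.0000 Bond=4.9505
(3,2): Delta=0.0000 Bond=4.9505
(3,3): Delta=-0.0799 Bond=16.2438
V0=1.9884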